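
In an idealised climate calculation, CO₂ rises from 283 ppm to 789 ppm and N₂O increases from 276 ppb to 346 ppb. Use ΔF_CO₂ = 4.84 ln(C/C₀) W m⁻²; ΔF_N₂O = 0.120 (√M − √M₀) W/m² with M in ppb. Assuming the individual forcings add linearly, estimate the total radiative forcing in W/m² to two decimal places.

ΔF = 5.20 W/m²

CO₂: 4.84 × ln(789/283) = 4.84 × ln(2.78799) = 4.84 × 1.02532 = 4.9625 W/m².
N₂O: 0.120 × (√346 − √276) = 0.120 × (18.6011 − 16.6132) = 0.120 × 1.9879 = 0.2385 W/m².
Total ΔF = 4.9625 + 0.2385 = 5.2010 W/m².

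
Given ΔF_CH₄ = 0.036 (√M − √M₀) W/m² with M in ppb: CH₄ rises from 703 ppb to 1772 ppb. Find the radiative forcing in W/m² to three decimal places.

CH₄: 0.036 × (√1772 − √703) = 0.036 × (42.0951 − 26.5141) = 0.036 × 15.5810 = 0.5609 W/m².

ΔF = 0.561 W/m²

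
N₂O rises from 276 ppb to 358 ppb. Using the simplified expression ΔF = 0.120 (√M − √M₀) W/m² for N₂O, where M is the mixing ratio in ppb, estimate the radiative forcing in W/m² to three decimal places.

ΔF = 0.277 W/m²

N₂O: 0.120 × (√358 − √276) = 0.120 × (18.9209 − 16.6132) = 0.120 × 2.3077 = 0.2769 W/m².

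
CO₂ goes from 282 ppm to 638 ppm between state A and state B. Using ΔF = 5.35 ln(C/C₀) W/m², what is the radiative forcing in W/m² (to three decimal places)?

ΔF = 4.368 W/m²

CO₂: 5.35 × ln(638/282) = 5.35 × ln(2.26241) = 5.35 × 0.81643 = 4.3679 W/m².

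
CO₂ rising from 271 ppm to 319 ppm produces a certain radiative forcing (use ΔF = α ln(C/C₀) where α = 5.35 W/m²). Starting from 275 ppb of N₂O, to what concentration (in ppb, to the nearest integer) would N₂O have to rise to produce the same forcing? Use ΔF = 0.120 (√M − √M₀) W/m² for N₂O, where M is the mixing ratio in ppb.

CO₂ forcing: 5.35 × ln(319/271) = 5.35 × 0.163072 = 0.87244 W/m².
Set 0.120(√M − √275) = 0.87244: √M = 0.87244/0.120 + √275 = 7.2703 + 16.5831 = 23.8534.
M = (23.8534)² = 568.98 ppb.

M ≈ 569 ppb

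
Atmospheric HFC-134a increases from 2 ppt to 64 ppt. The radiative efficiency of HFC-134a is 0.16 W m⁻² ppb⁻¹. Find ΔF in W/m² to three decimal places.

HFC-134a: Δ = 64 − 2 = 62 ppt = 0.062 ppb; ΔF = 0.16 × 0.062 = 0.0099 W/m².

ΔF = 0.010 W/m²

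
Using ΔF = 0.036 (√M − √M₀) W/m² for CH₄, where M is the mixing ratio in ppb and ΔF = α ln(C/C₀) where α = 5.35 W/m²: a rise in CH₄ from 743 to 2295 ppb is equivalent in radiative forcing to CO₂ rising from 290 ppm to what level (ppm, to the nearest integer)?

CH₄ forcing: 0.036 × (√2295 − √743) = 0.036 × (47.9062 − 27.2580) = 0.036 × 20.6482 = 0.74334 W/m².
Set 5.35 ln(C/290) = 0.74334: ln(C/290) = 0.74334/5.35 = 0.13894, so C = 290 × e^0.13894 = 290 × 1.14906 = 333.23 ppm.

C ≈ 333 ppm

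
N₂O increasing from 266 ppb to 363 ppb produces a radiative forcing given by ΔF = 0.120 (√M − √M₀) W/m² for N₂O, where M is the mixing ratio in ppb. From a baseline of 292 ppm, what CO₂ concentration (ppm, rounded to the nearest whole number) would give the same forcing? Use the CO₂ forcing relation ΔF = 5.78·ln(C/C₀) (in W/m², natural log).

N₂O forcing: 0.120 × (√363 − √266) = 0.120 × (19.0526 − 16.3095) = 0.120 × 2.7431 = 0.32917 W/m².
Set 5.78 ln(C/292) = 0.32917: ln(C/292) = 0.32917/5.78 = 0.05695, so C = 292 × e^0.05695 = 292 × 1.05860 = 309.11 ppm.

C ≈ 309 ppm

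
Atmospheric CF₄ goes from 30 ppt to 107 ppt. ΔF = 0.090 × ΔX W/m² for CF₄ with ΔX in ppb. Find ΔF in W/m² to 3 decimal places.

CF₄: Δ = 107 − 30 = 77 ppt = 0.077 ppb; ΔF = 0.090 × 0.077 = 0.0069 W/m².

ΔF = 0.007 W/m²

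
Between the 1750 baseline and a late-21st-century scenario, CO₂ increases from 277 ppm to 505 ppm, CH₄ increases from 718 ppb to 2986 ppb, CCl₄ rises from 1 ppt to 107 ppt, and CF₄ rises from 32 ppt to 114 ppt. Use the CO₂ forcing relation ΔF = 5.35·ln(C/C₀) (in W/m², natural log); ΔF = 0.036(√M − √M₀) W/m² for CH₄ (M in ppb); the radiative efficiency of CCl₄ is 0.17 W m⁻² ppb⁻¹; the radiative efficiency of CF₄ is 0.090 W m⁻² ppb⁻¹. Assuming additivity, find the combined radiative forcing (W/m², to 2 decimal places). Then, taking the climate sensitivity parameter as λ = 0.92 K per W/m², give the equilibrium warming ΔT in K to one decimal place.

ΔF = 4.24 W/m²; ΔT = 3.9 K

CO₂: 5.35 × ln(505/277) = 5.35 × ln(1.82310) = 5.35 × 0.60054 = 3.2129 W/m².
CH₄: 0.036 × (√2986 − √718) = 0.036 × (54.6443 − 26.7955) = 0.036 × 27.8488 = 1.0026 W/m².
CCl₄: Δ = 107 − 1 = 106 ppt = 0.106 ppb; ΔF = 0.17 × 0.106 = 0.0180 W/m².
CF₄: Δ = 114 − 32 = 82 ppt = 0.082 ppb; ΔF = 0.090 × 0.082 = 0.0074 W/m².
Total ΔF = 3.2129 + 1.0026 + 0.0180 + 0.0074 = 4.2409 W/m².
ΔT = λ ΔF = 0.92 × 4.24 = 3.9008 K.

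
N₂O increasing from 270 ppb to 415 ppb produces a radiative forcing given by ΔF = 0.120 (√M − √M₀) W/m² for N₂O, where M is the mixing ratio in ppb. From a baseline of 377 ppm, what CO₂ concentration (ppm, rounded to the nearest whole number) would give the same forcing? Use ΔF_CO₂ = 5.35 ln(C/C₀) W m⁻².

N₂O forcing: 0.120 × (√415 − √270) = 0.120 × (20.3715 − 16.4317) = 0.120 × 3.9398 = 0.47278 W/m².
Set 5.35 ln(C/377) = 0.47278: ln(C/377) = 0.47278/5.35 = 0.08837, so C = 377 × e^0.08837 = 377 × 1.09239 = 411.83 ppm.

C ≈ 412 ppm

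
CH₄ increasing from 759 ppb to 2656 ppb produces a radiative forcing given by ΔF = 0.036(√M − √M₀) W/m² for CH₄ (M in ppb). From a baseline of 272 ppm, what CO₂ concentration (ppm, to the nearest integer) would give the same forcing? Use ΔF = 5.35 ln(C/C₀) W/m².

C ≈ 320 ppm

CH₄ forcing: 0.036 × (√2656 − √759) = 0.036 × (51.5364 − 27.5500) = 0.036 × 23.9864 = 0.86351 W/m².
Set 5.35 ln(C/272) = 0.86351: ln(C/272) = 0.86351/5.35 = 0.16140, so C = 272 × e^0.16140 = 272 × 1.17515 = 319.64 ppm.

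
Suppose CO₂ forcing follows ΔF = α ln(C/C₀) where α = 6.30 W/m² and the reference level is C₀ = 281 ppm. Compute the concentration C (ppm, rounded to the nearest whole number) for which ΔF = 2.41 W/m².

C ≈ 412 ppm

Set 6.30 ln(C/281) = 2.41, so ln(C/281) = 2.41/6.30 = 0.38254.
Then C/281 = e^0.38254 = 1.46600, giving C = 281 × 1.46600 = 411.95 ppm.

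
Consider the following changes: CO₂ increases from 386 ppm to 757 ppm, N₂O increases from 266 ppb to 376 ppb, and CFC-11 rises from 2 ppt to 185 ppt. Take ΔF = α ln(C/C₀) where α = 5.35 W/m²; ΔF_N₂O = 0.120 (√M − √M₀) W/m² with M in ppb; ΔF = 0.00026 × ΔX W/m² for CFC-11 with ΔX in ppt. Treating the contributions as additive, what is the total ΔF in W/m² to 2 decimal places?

CO₂: 5.35 × ln(757/386) = 5.35 × ln(1.96114) = 5.35 × 0.67353 = 3.6034 W/m².
N₂O: 0.120 × (√376 − √266) = 0.120 × (19.3907 − 16.3095) = 0.120 × 3.0812 = 0.3697 W/m².
CFC-11: ΔF = 0.00026 × (185 − 2) = 0.00026 × 183 = 0.0476 W/m².
Total ΔF = 3.6034 + 0.3697 + 0.0476 = 4.0207 W/m².

ΔF = 4.02 W/m²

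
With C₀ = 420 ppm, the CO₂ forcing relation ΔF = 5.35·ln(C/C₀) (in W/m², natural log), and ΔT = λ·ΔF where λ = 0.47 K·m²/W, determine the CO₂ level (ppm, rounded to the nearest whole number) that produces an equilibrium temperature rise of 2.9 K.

Required forcing: ΔF = ΔT/λ = 2.9/0.47 = 6.1702 W/m².
Then ln(C/420) = ΔF/5.35 = 6.1702/5.35 = 1.15331.
So C = 420 × e^1.15331 = 420 × 3.16866 = 1330.84 ppm.

C ≈ 1331 ppm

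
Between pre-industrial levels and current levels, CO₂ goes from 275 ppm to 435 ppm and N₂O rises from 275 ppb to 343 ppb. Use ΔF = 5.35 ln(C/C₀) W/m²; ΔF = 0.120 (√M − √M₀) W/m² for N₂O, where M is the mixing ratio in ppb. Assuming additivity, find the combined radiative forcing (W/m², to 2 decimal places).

CO₂: 5.35 × ln(435/275) = 5.35 × ln(1.58182) = 5.35 × 0.45858 = 2.4534 W/m².
N₂O: 0.120 × (√343 − √275) = 0.120 × (18.5203 − 16.5831) = 0.120 × 1.9372 = 0.2325 W/m².
Total ΔF = 2.4534 + 0.2325 = 2.6859 W/m².

ΔF = 2.69 W/m²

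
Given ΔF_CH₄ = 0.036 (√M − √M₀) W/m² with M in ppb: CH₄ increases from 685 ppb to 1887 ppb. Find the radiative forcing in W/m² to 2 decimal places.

CH₄: 0.036 × (√1887 − √685) = 0.036 × (43.4396 − 26.1725) = 0.036 × 17.2671 = 0.6216 W/m².

ΔF = 0.62 W/m²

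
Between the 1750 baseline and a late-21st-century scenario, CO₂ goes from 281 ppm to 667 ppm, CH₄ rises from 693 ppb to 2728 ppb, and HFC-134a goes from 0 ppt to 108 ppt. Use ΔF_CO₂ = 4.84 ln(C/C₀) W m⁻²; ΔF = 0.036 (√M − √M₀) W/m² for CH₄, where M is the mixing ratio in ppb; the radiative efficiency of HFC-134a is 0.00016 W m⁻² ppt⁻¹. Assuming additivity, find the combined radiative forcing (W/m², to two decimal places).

ΔF = 5.13 W/m²

CO₂: 4.84 × ln(667/281) = 4.84 × ln(2.37367) = 4.84 × 0.86444 = 4.1839 W/m².
CH₄: 0.036 × (√2728 − √693) = 0.036 × (52.2303 − 26.3249) = 0.036 × 25.9054 = 0.9326 W/m².
HFC-134a: ΔF = 0.00016 × (108 − 0) = 0.00016 × 108 = 0.0173 W/m².
Total ΔF = 4.1839 + 0.9326 + 0.0173 = 5.1338 W/m².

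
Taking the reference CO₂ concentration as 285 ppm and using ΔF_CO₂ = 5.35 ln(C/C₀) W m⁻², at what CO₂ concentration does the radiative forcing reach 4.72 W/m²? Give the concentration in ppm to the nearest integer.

Set 5.35 ln(C/285) = 4.72, so ln(C/285) = 4.72/5.35 = 0.88224.
Then C/285 = e^0.88224 = 2.41631, giving C = 285 × 2.41631 = 688.65 ppm.

C ≈ 689 ppm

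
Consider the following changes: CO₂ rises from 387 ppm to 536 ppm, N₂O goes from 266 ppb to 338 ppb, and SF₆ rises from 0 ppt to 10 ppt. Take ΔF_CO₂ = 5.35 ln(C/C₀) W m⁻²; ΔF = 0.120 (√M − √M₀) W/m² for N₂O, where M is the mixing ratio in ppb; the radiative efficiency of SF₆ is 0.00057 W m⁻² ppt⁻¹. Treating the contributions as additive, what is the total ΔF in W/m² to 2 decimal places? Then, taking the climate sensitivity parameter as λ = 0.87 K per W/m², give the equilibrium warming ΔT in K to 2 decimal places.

CO₂: 5.35 × ln(536/387) = 5.35 × ln(1.38501) = 5.35 × 0.32571 = 1.7425 W/m².
N₂O: 0.120 × (√338 − √266) = 0.120 × (18.3848 − 16.3095) = 0.120 × 2.0753 = 0.2490 W/m².
SF₆: ΔF = 0.00057 × (10 − 0) = 0.00057 × 10 = 0.0057 W/m².
Total ΔF = 1.7425 + 0.2490 + 0.0057 = 1.9972 W/m².
ΔT = λ ΔF = 0.87 × 2.00 = 1.7400 K.

ΔF = 2.00 W/m²; ΔT = 1.74 K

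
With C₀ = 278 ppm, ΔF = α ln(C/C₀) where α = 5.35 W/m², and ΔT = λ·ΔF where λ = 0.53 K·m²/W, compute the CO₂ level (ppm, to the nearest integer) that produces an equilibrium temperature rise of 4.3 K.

Required forcing: ΔF = ΔT/λ = 4.3/0.53 = 8.1132 W/m².
Then ln(C/278) = ΔF/5.35 = 8.1132/5.35 = 1.51649.
So C = 278 × e^1.51649 = 278 × 4.55620 = 1266.62 ppm.

C ≈ 1267 ppm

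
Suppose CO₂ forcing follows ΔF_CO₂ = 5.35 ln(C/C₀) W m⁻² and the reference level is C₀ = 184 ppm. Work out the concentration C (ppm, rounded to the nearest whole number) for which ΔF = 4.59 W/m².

Set 5.35 ln(C/184) = 4.59, so ln(C/184) = 4.59/5.35 = 0.85794.
Then C/184 = e^0.85794 = 2.35830, giving C = 184 × 2.35830 = 433.93 ppm.

C ≈ 434 ppm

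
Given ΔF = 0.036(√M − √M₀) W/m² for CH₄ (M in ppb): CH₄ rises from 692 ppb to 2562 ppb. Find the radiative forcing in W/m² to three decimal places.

CH₄: 0.036 × (√2562 − √692) = 0.036 × (50.6162 − 26.3059) = 0.036 × 24.3103 = 0.8752 W/m².

ΔF = 0.875 W/m²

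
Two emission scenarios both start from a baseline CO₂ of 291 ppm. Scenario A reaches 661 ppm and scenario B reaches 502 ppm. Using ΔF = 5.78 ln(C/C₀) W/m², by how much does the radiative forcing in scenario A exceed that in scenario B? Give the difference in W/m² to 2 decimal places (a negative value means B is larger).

ΔF_A − ΔF_B = 1.59 W/m²

ΔF_A = 5.78 ln(661/291) = 5.78 × 0.82043 = 4.7421 W/m².
ΔF_B = 5.78 ln(502/291) = 5.78 × 0.54528 = 3.1517 W/m².
Difference: 4.7421 − 3.1517 = 1.5904 W/m².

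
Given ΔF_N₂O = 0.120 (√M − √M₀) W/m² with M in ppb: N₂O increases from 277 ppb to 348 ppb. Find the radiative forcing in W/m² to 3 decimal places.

ΔF = 0.241 W/m²

N₂O: 0.120 × (√348 − √277) = 0.120 × (18.6548 − 16.6433) = 0.120 × 2.0115 = 0.2414 W/m².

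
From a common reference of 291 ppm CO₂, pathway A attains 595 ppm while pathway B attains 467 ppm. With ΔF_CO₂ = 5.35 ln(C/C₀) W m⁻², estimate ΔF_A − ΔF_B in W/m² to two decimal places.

ΔF_A − ΔF_B = 1.30 W/m²

ΔF_A = 5.35 ln(595/291) = 5.35 × 0.71524 = 3.8265 W/m².
ΔF_B = 5.35 ln(467/291) = 5.35 × 0.47301 = 2.5306 W/m².
Difference: 3.8265 − 2.5306 = 1.2959 W/m².
(Equivalently, ΔF_A − ΔF_B = 5.35 ln(595/467) = 5.35 × 0.24223 = 1.2959 W/m².)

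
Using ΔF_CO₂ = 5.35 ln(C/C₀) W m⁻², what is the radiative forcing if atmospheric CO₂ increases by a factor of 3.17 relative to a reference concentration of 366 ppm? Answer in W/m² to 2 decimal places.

Because the forcing depends only on the ratio C/C₀, the initial concentration does not enter.
ΔF = 5.35 × ln(3.17) = 5.35 × 1.15373 = 6.1725 W/m².

ΔF = 6.17 W/m²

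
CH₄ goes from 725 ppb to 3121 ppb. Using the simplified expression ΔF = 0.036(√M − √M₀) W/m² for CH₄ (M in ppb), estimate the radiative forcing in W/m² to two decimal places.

CH₄: 0.036 × (√3121 − √725) = 0.036 × (55.8659 − 26.9258) = 0.036 × 28.9401 = 1.0418 W/m².

ΔF = 1.04 W/m²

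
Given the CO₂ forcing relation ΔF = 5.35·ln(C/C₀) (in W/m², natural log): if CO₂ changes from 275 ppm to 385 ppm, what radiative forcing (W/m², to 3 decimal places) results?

ΔF = 1.800 W/m²

CO₂: 5.35 × ln(385/275) = 5.35 × ln(1.40000) = 5.35 × 0.33647 = 1.8001 W/m².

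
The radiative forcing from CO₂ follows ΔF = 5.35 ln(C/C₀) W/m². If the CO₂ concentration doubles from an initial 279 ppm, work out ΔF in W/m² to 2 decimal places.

Because the forcing depends only on the ratio C/C₀, the initial concentration does not enter.
ΔF = 5.35 × ln(2) = 5.35 × 0.69315 = 3.7084 W/m².

ΔF = 3.71 W/m²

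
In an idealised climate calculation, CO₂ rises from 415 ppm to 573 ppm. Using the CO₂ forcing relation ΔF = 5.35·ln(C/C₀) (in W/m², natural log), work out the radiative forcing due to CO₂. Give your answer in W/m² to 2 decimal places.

CO₂ absorption bands are partially saturated, so forcing scales with the logarithm of the concentration ratio.
CO₂: 5.35 × ln(573/415) = 5.35 × ln(1.38072) = 5.35 × 0.32261 = 1.7260 W/m².

ΔF = 1.73 W/m²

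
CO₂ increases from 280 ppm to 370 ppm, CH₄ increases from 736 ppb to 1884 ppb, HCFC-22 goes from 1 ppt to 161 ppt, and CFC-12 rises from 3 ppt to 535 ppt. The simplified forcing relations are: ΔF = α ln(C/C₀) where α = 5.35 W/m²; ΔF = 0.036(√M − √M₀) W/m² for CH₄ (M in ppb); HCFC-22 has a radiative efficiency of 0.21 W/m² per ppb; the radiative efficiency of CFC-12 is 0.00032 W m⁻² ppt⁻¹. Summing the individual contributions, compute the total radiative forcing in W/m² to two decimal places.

CO₂: 5.35 × ln(370/280) = 5.35 × ln(1.32143) = 5.35 × 0.27871 = 1.4911 W/m².
CH₄: 0.036 × (√1884 − √736) = 0.036 × (43.4051 − 27.1293) = 0.036 × 16.2758 = 0.5859 W/m².
HCFC-22: Δ = 161 − 1 = 160 ppt = 0.160 ppb; ΔF = 0.21 × 0.160 = 0.0336 W/m².
CFC-12: ΔF = 0.00032 × (535 − 3) = 0.00032 × 532 = 0.1702 W/m².
Total ΔF = 1.4911 + 0.5859 + 0.0336 + 0.1702 = 2.2808 W/m².

ΔF = 2.28 W/m²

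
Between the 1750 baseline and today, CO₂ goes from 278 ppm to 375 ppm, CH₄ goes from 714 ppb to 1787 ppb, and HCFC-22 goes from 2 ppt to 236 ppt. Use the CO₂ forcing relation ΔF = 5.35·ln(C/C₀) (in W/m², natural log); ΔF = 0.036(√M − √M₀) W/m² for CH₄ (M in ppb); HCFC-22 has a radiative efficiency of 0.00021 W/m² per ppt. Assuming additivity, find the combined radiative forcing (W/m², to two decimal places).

ΔF = 2.21 W/m²

CO₂: 5.35 × ln(375/278) = 5.35 × ln(1.34892) = 5.35 × 0.29930 = 1.6013 W/m².
CH₄: 0.036 × (√1787 − √714) = 0.036 × (42.2729 − 26.7208) = 0.036 × 15.5521 = 0.5599 W/m².
HCFC-22: ΔF = 0.00021 × (236 − 2) = 0.00021 × 234 = 0.0491 W/m².
Total ΔF = 1.6013 + 0.5599 + 0.0491 = 2.2103 W/m².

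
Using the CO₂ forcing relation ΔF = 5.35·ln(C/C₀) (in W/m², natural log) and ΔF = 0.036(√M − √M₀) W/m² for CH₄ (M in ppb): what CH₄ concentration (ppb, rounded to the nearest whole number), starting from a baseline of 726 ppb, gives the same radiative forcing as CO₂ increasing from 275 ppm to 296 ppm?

M ≈ 1435 ppb

CO₂ forcing: 5.35 × ln(296/275) = 5.35 × 0.073588 = 0.39370 W/m².
Set 0.036(√M − √726) = 0.39370: √M = 0.39370/0.036 + √726 = 10.9361 + 26.9444 = 37.8805.
M = (37.8805)² = 1434.93 ppb.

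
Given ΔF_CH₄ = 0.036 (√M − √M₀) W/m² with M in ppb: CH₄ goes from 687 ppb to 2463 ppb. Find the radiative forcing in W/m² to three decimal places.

ΔF = 0.843 W/m²

CH₄: 0.036 × (√2463 − √687) = 0.036 × (49.6286 − 26.2107) = 0.036 × 23.4179 = 0.8430 W/m².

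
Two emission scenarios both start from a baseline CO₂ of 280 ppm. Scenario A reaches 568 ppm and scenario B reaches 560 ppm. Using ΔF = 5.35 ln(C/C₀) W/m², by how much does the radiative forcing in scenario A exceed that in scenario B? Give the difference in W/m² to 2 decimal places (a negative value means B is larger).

ΔF_A − ΔF_B = 0.08 W/m²

ΔF_A = 5.35 ln(568/280) = 5.35 × 0.70733 = 3.7842 W/m².
ΔF_B = 5.35 ln(560/280) = 5.35 × 0.69315 = 3.7084 W/m².
Difference: 3.7842 − 3.7084 = 0.0758 W/m².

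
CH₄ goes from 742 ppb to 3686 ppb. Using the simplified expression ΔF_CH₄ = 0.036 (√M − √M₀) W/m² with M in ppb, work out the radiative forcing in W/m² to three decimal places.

CH₄: 0.036 × (√3686 − √742) = 0.036 × (60.7124 − 27.2397) = 0.036 × 33.4727 = 1.2050 W/m².

ΔF = 1.205 W/m²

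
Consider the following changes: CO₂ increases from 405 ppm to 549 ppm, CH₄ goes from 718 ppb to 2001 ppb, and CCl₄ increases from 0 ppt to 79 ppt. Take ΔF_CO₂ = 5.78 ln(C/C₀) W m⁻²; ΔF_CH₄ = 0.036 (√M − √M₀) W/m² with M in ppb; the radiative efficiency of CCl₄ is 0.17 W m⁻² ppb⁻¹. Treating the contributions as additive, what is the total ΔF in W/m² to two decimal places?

CO₂: 5.78 × ln(549/405) = 5.78 × ln(1.35556) = 5.78 × 0.30421 = 1.7583 W/m².
CH₄: 0.036 × (√2001 − √718) = 0.036 × (44.7325 − 26.7955) = 0.036 × 17.9370 = 0.6457 W/m².
CCl₄: Δ = 79 − 0 = 79 ppt = 0.079 ppb; ΔF = 0.17 × 0.079 = 0.0134 W/m².
Total ΔF = 1.7583 + 0.6457 + 0.0134 = 2.4174 W/m².

ΔF = 2.42 W/m²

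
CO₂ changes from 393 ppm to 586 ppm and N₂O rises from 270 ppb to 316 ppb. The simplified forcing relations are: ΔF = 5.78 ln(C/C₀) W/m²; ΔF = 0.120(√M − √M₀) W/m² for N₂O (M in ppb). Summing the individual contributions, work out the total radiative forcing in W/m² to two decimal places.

ΔF = 2.47 W/m²

CO₂: 5.78 × ln(586/393) = 5.78 × ln(1.49109) = 5.78 × 0.39951 = 2.3092 W/m².
N₂O: 0.120 × (√316 − √270) = 0.120 × (17.7764 − 16.4317) = 0.120 × 1.3447 = 0.1614 W/m².
Total ΔF = 2.3092 + 0.1614 = 2.4706 W/m².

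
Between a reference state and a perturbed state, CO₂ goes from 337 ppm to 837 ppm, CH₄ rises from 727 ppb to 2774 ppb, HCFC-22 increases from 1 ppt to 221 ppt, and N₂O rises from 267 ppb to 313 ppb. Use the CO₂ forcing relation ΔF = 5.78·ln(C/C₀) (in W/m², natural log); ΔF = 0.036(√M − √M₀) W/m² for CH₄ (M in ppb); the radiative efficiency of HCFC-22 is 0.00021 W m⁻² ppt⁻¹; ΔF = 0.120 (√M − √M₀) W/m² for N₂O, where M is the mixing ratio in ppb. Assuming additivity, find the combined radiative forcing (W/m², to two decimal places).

ΔF = 6.39 W/m²

CO₂: 5.78 × ln(837/337) = 5.78 × ln(2.48368) = 5.78 × 0.90974 = 5.2583 W/m².
CH₄: 0.036 × (√2774 − √727) = 0.036 × (52.6688 − 26.9629) = 0.036 × 25.7059 = 0.9254 W/m².
HCFC-22: ΔF = 0.00021 × (221 − 1) = 0.00021 × 220 = 0.0462 W/m².
N₂O: 0.120 × (√313 − √267) = 0.120 × (17.6918 − 16.3401) = 0.120 × 1.3517 = 0.1622 W/m².
Total ΔF = 5.2583 + 0.9254 + 0.0462 + 0.1622 = 6.3921 W/m².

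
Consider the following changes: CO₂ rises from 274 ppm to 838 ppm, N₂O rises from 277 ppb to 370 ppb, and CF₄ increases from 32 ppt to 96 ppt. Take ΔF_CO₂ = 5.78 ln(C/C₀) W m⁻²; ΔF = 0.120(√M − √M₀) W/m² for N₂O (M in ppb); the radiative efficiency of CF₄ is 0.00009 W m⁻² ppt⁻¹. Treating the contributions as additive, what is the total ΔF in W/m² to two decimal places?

CO₂: 5.78 × ln(838/274) = 5.78 × ln(3.05839) = 5.78 × 1.11789 = 6.4614 W/m².
N₂O: 0.120 × (√370 − √277) = 0.120 × (19.2354 − 16.6433) = 0.120 × 2.5921 = 0.3111 W/m².
CF₄: ΔF = 0.00009 × (96 − 32) = 0.00009 × 64 = 0.0058 W/m².
Total ΔF = 6.4614 + 0.3111 + 0.0058 = 6.7783 W/m².

ΔF = 6.78 W/m²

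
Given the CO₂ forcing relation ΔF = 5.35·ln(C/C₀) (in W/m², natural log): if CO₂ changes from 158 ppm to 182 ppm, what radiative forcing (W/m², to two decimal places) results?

CO₂: 5.35 × ln(182/158) = 5.35 × ln(1.15190) = 5.35 × 0.14141 = 0.7565 W/m².

ΔF = 0.76 W/m²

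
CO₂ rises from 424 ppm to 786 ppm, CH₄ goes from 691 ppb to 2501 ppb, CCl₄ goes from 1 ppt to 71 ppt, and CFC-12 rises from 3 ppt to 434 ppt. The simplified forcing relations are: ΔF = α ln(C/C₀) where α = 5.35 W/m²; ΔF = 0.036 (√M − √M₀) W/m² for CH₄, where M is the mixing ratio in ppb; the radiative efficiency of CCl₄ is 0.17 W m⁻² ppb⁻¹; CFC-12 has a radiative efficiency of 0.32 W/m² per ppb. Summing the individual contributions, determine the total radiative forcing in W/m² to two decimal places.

CO₂: 5.35 × ln(786/424) = 5.35 × ln(1.85377) = 5.35 × 0.61722 = 3.3021 W/m².
CH₄: 0.036 × (√2501 − √691) = 0.036 × (50.0100 − 26.2869) = 0.036 × 23.7231 = 0.8540 W/m².
CCl₄: Δ = 71 − 1 = 70 ppt = 0.070 ppb; ΔF = 0.17 × 0.070 = 0.0119 W/m².
CFC-12: Δ = 434 − 3 = 431 ppt = 0.431 ppb; ΔF = 0.32 × 0.431 = 0.1379 W/m².
Total ΔF = 3.3021 + 0.8540 + 0.0119 + 0.1379 = 4.3059 W/m².

ΔF = 4.31 W/m²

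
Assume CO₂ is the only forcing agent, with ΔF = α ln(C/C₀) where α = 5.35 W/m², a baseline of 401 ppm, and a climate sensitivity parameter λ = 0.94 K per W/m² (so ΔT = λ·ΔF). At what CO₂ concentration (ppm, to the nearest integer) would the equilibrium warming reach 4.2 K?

Required forcing: ΔF = ΔT/λ = 4.2/0.94 = 4.4681 W/m².
Then ln(C/401) = ΔF/5.35 = 4.4681/5.35 = 0.83516.
So C = 401 × e^0.83516 = 401 × 2.30518 = 924.38 ppm.

C ≈ 924 ppm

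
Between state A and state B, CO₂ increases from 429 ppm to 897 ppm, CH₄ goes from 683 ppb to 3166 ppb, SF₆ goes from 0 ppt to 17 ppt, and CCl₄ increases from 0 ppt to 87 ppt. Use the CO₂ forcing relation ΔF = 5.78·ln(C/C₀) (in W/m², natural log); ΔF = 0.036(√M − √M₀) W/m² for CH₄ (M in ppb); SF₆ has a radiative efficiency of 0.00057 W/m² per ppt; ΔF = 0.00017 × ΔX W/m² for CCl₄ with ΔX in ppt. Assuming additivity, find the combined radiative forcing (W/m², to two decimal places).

ΔF = 5.37 W/m²

CO₂: 5.78 × ln(897/429) = 5.78 × ln(2.09091) = 5.78 × 0.73760 = 4.2633 W/m².
CH₄: 0.036 × (√3166 − √683) = 0.036 × (56.2672 − 26.1343) = 0.036 × 30.1329 = 1.0848 W/m².
SF₆: ΔF = 0.00057 × (17 − 0) = 0.00057 × 17 = 0.0097 W/m².
CCl₄: ΔF = 0.00017 × (87 − 0) = 0.00017 × 87 = 0.0148 W/m².
Total ΔF = 4.2633 + 1.0848 + 0.0097 + 0.0148 = 5.3726 W/m².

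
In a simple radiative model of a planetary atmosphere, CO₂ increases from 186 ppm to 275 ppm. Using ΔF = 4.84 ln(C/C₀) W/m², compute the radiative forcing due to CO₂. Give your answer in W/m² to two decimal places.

CO₂: 4.84 × ln(275/186) = 4.84 × ln(1.47849) = 4.84 × 0.39102 = 1.8925 W/m².

ΔF = 1.89 W/m²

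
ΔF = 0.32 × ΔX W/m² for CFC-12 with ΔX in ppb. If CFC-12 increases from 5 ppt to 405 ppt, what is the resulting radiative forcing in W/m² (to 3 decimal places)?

CFC-12: Δ = 405 − 5 = 400 ppt = 0.400 ppb; ΔF = 0.32 × 0.400 = 0.1280 W/m².

ΔF = 0.128 W/m²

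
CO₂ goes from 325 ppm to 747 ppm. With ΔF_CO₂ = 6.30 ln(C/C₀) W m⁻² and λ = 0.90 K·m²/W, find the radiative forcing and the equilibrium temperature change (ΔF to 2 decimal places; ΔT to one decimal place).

CO₂: 6.30 × ln(747/325) = 6.30 × ln(2.29846) = 6.30 × 0.83224 = 5.2431 W/m².
ΔT = λ ΔF = 0.90 × 5.24 = 4.7160 K.

ΔF = 5.24 W/m²; ΔT = 4.7 K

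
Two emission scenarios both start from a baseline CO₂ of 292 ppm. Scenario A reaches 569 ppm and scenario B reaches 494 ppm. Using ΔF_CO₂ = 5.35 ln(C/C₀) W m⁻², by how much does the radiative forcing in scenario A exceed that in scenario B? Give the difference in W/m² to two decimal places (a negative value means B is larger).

ΔF_A = 5.35 ln(569/292) = 5.35 × 0.66713 = 3.5691 W/m².
ΔF_B = 5.35 ln(494/292) = 5.35 × 0.52578 = 2.8129 W/m².
Difference: 3.5691 − 2.8129 = 0.7562 W/m².
(Equivalently, ΔF_A − ΔF_B = 5.35 ln(569/494) = 5.35 × 0.14134 = 0.7562 W/m².)

ΔF_A − ΔF_B = 0.76 W/m²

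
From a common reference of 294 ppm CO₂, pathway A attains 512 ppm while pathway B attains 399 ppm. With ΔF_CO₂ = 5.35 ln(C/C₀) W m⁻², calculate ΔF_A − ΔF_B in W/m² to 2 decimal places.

ΔF_A − ΔF_B = 1.33 W/m²

ΔF_A = 5.35 ln(512/294) = 5.35 × 0.55474 = 2.9679 W/m².
ΔF_B = 5.35 ln(399/294) = 5.35 × 0.30538 = 1.6338 W/m².
Difference: 2.9679 − 1.6338 = 1.3341 W/m².
(Equivalently, ΔF_A − ΔF_B = 5.35 ln(512/399) = 5.35 × 0.24936 = 1.3341 W/m².)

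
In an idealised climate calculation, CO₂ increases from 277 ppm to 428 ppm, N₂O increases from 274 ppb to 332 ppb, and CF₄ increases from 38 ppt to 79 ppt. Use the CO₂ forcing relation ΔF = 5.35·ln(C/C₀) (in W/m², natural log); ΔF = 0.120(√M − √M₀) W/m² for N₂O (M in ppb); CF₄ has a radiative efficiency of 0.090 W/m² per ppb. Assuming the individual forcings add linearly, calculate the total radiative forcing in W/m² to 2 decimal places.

ΔF = 2.53 W/m²

CO₂: 5.35 × ln(428/277) = 5.35 × ln(1.54513) = 5.35 × 0.43511 = 2.3278 W/m².
N₂O: 0.120 × (√332 − √274) = 0.120 × (18.2209 − 16.5529) = 0.120 × 1.6680 = 0.2002 W/m².
CF₄: Δ = 79 − 38 = 41 ppt = 0.041 ppb; ΔF = 0.090 × 0.041 = 0.0037 W/m².
Total ΔF = 2.3278 + 0.2002 + 0.0037 = 2.5317 W/m².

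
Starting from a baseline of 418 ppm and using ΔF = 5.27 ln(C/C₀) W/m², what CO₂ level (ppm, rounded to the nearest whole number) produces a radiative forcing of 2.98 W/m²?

Set 5.27 ln(C/418) = 2.98, so ln(C/418) = 2.98/5.27 = 0.56546.
Then C/418 = e^0.56546 = 1.76026, giving C = 418 × 1.76026 = 735.79 ppm.

C ≈ 736 ppm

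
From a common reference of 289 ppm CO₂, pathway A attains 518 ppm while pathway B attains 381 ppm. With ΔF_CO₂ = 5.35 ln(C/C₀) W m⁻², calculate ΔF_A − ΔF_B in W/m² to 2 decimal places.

ΔF_A = 5.35 ln(518/289) = 5.35 × 0.58355 = 3.1220 W/m².
ΔF_B = 5.35 ln(381/289) = 5.35 × 0.27637 = 1.4786 W/m².
Difference: 3.1220 − 1.4786 = 1.6434 W/m².
(Equivalently, ΔF_A − ΔF_B = 5.35 ln(518/381) = 5.35 × 0.30718 = 1.6434 W/m².)

ΔF_A − ΔF_B = 1.64 W/m²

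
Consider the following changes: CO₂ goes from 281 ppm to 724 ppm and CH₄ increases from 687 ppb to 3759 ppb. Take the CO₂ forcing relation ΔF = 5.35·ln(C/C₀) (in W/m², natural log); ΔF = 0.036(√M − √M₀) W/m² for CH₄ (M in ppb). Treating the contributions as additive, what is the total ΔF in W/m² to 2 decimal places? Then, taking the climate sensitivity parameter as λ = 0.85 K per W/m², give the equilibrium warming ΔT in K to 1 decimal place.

CO₂: 5.35 × ln(724/281) = 5.35 × ln(2.57651) = 5.35 × 0.94644 = 5.0635 W/m².
CH₄: 0.036 × (√3759 − √687) = 0.036 × (61.3107 − 26.2107) = 0.036 × 35.1000 = 1.2636 W/m².
Total ΔF = 5.0635 + 1.2636 = 6.3271 W/m².
ΔT = λ ΔF = 0.85 × 6.33 = 5.3805 K.

ΔF = 6.33 W/m²; ΔT = 5.4 K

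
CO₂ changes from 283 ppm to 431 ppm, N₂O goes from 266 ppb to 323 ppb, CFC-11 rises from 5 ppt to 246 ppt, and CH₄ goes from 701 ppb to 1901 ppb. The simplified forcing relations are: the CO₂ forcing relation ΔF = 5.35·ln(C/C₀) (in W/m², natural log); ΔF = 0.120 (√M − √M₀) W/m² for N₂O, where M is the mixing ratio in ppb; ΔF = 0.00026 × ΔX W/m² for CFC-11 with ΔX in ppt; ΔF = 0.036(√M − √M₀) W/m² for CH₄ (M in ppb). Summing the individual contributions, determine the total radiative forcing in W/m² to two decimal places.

CO₂: 5.35 × ln(431/283) = 5.35 × ln(1.52297) = 5.35 × 0.42066 = 2.2505 W/m².
N₂O: 0.120 × (√323 − √266) = 0.120 × (17.9722 − 16.3095) = 0.120 × 1.6627 = 0.1995 W/m².
CFC-11: ΔF = 0.00026 × (246 − 5) = 0.00026 × 241 = 0.0627 W/m².
CH₄: 0.036 × (√1901 − √701) = 0.036 × (43.6005 − 26.4764) = 0.036 × 17.1241 = 0.6165 W/m².
Total ΔF = 2.2505 + 0.1995 + 0.0627 + 0.6165 = 3.1292 W/m².

ΔF = 3.13 W/m²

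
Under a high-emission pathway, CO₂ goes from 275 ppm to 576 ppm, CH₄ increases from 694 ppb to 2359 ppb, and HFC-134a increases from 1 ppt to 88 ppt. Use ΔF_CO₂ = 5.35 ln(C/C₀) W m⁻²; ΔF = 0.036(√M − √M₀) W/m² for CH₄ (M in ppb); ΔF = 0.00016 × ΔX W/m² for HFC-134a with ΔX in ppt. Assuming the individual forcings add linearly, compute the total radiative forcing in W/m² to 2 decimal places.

ΔF = 4.77 W/m²

CO₂: 5.35 × ln(576/275) = 5.35 × ln(2.09455) = 5.35 × 0.73934 = 3.9555 W/m².
CH₄: 0.036 × (√2359 − √694) = 0.036 × (48.5695 − 26.3439) = 0.036 × 22.2256 = 0.8001 W/m².
HFC-134a: ΔF = 0.00016 × (88 − 1) = 0.00016 × 87 = 0.0139 W/m².
Total ΔF = 3.9555 + 0.8001 + 0.0139 = 4.7695 W/m².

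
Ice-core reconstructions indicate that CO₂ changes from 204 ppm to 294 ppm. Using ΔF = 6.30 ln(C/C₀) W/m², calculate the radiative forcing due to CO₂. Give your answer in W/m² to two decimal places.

ΔF = 2.30 W/m²

CO₂ absorption bands are partially saturated, so forcing scales with the logarithm of the concentration ratio.
CO₂: 6.30 × ln(294/204) = 6.30 × ln(1.44118) = 6.30 × 0.36546 = 2.3024 W/m².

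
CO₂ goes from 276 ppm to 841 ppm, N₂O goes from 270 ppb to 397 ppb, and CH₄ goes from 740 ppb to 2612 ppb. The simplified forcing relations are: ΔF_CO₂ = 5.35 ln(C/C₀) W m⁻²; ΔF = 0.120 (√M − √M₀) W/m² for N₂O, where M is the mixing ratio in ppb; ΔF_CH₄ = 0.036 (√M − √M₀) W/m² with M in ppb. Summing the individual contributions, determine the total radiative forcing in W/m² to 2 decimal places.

CO₂: 5.35 × ln(841/276) = 5.35 × ln(3.04710) = 5.35 × 1.11419 = 5.9609 W/m².
N₂O: 0.120 × (√397 − √270) = 0.120 × (19.9249 − 16.4317) = 0.120 × 3.4932 = 0.4192 W/m².
CH₄: 0.036 × (√2612 − √740) = 0.036 × (51.1077 − 27.2029) = 0.036 × 23.9048 = 0.8606 W/m².
Total ΔF = 5.9609 + 0.4192 + 0.8606 = 7.2407 W/m².

ΔF = 7.24 W/m²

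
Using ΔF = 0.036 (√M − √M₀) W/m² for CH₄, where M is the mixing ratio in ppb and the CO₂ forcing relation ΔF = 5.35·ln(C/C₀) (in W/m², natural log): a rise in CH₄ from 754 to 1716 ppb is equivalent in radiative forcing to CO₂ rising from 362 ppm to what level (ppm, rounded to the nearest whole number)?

CH₄ forcing: 0.036 × (√1716 − √754) = 0.036 × (41.4246 − 27.4591) = 0.036 × 13.9655 = 0.50276 W/m².
Set 5.35 ln(C/362) = 0.50276: ln(C/362) = 0.50276/5.35 = 0.09397, so C = 362 × e^0.09397 = 362 × 1.09853 = 397.67 ppm.

C ≈ 398 ppm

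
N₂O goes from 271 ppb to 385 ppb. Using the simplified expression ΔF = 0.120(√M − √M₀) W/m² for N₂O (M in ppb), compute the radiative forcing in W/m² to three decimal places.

N₂O: 0.120 × (√385 − √271) = 0.120 × (19.6214 − 16.4621) = 0.120 × 3.1593 = 0.3791 W/m².

ΔF = 0.379 W/m²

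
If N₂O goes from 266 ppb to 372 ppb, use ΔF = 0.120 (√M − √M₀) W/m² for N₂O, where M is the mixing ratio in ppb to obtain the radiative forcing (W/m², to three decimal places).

N₂O: 0.120 × (√372 − √266) = 0.120 × (19.2873 − 16.3095) = 0.120 × 2.9778 = 0.3573 W/m².

ΔF = 0.357 W/m²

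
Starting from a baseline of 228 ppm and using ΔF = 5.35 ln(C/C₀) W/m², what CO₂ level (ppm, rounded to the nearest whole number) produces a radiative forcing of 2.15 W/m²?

Set 5.35 ln(C/228) = 2.15, so ln(C/228) = 2.15/5.35 = 0.40187.
Then C/228 = e^0.40187 = 1.49462, giving C = 228 × 1.49462 = 340.77 ppm.

C ≈ 341 ppm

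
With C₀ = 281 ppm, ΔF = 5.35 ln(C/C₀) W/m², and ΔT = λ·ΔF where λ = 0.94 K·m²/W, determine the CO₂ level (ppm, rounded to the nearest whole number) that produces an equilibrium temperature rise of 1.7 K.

Required forcing: ΔF = ΔT/λ = 1.7/0.94 = 1.8085 W/m².
Then ln(C/281) = ΔF/5.35 = 1.8085/5.35 = 0.33804.
So C = 281 × e^0.33804 = 281 × 1.40220 = 394.02 ppm.

C ≈ 394 ppm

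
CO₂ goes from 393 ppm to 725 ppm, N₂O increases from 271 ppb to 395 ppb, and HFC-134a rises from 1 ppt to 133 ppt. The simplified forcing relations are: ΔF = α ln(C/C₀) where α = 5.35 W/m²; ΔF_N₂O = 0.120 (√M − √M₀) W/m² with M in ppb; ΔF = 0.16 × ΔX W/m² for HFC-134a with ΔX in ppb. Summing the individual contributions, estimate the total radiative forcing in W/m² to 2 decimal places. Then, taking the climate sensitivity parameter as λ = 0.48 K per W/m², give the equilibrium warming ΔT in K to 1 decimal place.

ΔF = 3.71 W/m²; ΔT = 1.8 K

CO₂: 5.35 × ln(725/393) = 5.35 × ln(1.84478) = 5.35 × 0.61236 = 3.2761 W/m².
N₂O: 0.120 × (√395 − √271) = 0.120 × (19.8746 − 16.4621) = 0.120 × 3.4125 = 0.4095 W/m².
HFC-134a: Δ = 133 − 1 = 132 ppt = 0.132 ppb; ΔF = 0.16 × 0.132 = 0.0211 W/m².
Total ΔF = 3.2761 + 0.4095 + 0.0211 = 3.7067 W/m².
ΔT = λ ΔF = 0.48 × 3.71 = 1.7808 K.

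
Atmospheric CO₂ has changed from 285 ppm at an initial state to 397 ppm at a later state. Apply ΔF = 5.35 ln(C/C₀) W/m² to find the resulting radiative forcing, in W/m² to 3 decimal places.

CO₂ absorption bands are partially saturated, so forcing scales with the logarithm of the concentration ratio.
CO₂: 5.35 × ln(397/285) = 5.35 × ln(1.39298) = 5.35 × 0.33145 = 1.7733 W/m².

ΔF = 1.773 W/m²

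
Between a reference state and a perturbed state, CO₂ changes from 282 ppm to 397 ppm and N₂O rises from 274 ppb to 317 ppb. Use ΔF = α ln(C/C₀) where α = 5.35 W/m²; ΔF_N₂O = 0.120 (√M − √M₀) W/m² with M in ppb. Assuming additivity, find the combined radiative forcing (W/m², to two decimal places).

ΔF = 1.98 W/m²

CO₂: 5.35 × ln(397/282) = 5.35 × ln(1.40780) = 5.35 × 0.34203 = 1.8299 W/m².
N₂O: 0.120 × (√317 − √274) = 0.120 × (17.8045 − 16.5529) = 0.120 × 1.2516 = 0.1502 W/m².
Total ΔF = 1.8299 + 0.1502 = 1.9801 W/m².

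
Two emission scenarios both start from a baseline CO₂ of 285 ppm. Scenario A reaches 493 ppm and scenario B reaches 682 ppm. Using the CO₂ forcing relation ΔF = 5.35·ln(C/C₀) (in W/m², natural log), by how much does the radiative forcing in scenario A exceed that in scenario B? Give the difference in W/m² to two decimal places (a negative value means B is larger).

ΔF_A = 5.35 ln(493/285) = 5.35 × 0.54802 = 2.9319 W/m².
ΔF_B = 5.35 ln(682/285) = 5.35 × 0.87254 = 4.6681 W/m².
Difference: 2.9319 − 4.6681 = -1.7362 W/m².
(Equivalently, ΔF_A − ΔF_B = 5.35 ln(493/682) = 5.35 × -0.32452 = -1.7362 W/m².)

ΔF_A − ΔF_B = -1.74 W/m²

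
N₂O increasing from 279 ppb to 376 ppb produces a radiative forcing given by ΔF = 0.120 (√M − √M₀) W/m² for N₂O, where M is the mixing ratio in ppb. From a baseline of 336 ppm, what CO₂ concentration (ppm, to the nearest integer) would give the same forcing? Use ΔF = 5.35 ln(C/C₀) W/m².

C ≈ 357 ppm

N₂O forcing: 0.120 × (√376 − √279) = 0.120 × (19.3907 − 16.7033) = 0.120 × 2.6874 = 0.32249 W/m².
Set 5.35 ln(C/336) = 0.32249: ln(C/336) = 0.32249/5.35 = 0.06028, so C = 336 × e^0.06028 = 336 × 1.06213 = 356.88 ppm.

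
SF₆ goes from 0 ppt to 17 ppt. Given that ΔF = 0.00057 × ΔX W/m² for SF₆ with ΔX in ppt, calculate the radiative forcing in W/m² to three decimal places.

SF₆: ΔF = 0.00057 × (17 − 0) = 0.00057 × 17 = 0.0097 W/m².

ΔF = 0.010 W/m²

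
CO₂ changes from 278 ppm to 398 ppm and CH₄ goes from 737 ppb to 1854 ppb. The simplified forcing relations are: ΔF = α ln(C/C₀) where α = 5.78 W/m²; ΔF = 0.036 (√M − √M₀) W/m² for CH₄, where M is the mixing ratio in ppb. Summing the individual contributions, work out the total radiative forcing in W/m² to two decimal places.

ΔF = 2.65 W/m²

CO₂: 5.78 × ln(398/278) = 5.78 × ln(1.43165) = 5.78 × 0.35883 = 2.0740 W/m².
CH₄: 0.036 × (√1854 − √737) = 0.036 × (43.0581 − 27.1477) = 0.036 × 15.9104 = 0.5728 W/m².
Total ΔF = 2.0740 + 0.5728 = 2.6468 W/m².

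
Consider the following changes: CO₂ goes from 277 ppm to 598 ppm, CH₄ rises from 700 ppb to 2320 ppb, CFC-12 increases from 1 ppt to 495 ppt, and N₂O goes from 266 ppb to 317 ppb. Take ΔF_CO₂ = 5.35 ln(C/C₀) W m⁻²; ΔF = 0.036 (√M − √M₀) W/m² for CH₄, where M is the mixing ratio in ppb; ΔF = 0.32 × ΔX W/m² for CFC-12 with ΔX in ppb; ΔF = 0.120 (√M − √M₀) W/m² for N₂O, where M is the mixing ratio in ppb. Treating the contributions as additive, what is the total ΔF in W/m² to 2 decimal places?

CO₂: 5.35 × ln(598/277) = 5.35 × ln(2.15884) = 5.35 × 0.76957 = 4.1172 W/m².
CH₄: 0.036 × (√2320 − √700) = 0.036 × (48.1664 − 26.4575) = 0.036 × 21.7089 = 0.7815 W/m².
CFC-12: Δ = 495 − 1 = 494 ppt = 0.494 ppb; ΔF = 0.32 × 0.494 = 0.1581 W/m².
N₂O: 0.120 × (√317 − √266) = 0.120 × (17.8045 − 16.3095) = 0.120 × 1.4950 = 0.1794 W/m².
Total ΔF = 4.1172 + 0.7815 + 0.1581 + 0.1794 = 5.2362 W/m².

ΔF = 5.24 W/m²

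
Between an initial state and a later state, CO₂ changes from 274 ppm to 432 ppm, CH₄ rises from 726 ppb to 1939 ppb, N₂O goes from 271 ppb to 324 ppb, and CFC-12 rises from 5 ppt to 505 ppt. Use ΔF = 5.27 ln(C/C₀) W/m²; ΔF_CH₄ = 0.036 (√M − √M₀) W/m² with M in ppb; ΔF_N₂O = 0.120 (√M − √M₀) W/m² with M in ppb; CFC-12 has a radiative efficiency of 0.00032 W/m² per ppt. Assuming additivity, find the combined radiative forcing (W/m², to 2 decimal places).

ΔF = 3.36 W/m²

CO₂: 5.27 × ln(432/274) = 5.27 × ln(1.57664) = 5.27 × 0.45530 = 2.3994 W/m².
CH₄: 0.036 × (√1939 − √726) = 0.036 × (44.0341 − 26.9444) = 0.036 × 17.0897 = 0.6152 W/m².
N₂O: 0.120 × (√324 − √271) = 0.120 × (18.0000 − 16.4621) = 0.120 × 1.5379 = 0.1845 W/m².
CFC-12: ΔF = 0.00032 × (505 − 5) = 0.00032 × 500 = 0.1600 W/m².
Total ΔF = 2.3994 + 0.6152 + 0.1845 + 0.1600 = 3.3591 W/m².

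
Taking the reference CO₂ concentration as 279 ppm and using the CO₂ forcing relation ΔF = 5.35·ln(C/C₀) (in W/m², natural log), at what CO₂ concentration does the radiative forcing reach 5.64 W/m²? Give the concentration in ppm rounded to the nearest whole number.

Set 5.35 ln(C/279) = 5.64, so ln(C/279) = 5.64/5.35 = 1.05421.
Then C/279 = e^1.05421 = 2.86971, giving C = 279 × 2.86971 = 800.65 ppm.

C ≈ 801 ppm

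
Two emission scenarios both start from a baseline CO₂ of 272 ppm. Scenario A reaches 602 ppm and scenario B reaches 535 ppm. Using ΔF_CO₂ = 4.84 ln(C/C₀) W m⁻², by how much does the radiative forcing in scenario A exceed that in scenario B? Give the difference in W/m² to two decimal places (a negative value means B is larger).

ΔF_A − ΔF_B = 0.57 W/m²

ΔF_A = 4.84 ln(602/272) = 4.84 × 0.79446 = 3.8452 W/m².
ΔF_B = 4.84 ln(535/272) = 4.84 × 0.67646 = 3.2741 W/m².
Difference: 3.8452 − 3.2741 = 0.5711 W/m².
(Equivalently, ΔF_A − ΔF_B = 4.84 ln(602/535) = 4.84 × 0.11799 = 0.5711 W/m².)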